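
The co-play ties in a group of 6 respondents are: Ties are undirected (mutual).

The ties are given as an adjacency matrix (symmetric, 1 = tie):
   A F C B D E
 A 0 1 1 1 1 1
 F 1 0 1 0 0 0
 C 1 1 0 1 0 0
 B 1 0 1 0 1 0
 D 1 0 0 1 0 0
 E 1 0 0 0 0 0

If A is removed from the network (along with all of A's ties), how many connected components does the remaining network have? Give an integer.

Without A, the remaining ties split the others into: {B, C, D, F}; {E}.
That's 2 separate components.

2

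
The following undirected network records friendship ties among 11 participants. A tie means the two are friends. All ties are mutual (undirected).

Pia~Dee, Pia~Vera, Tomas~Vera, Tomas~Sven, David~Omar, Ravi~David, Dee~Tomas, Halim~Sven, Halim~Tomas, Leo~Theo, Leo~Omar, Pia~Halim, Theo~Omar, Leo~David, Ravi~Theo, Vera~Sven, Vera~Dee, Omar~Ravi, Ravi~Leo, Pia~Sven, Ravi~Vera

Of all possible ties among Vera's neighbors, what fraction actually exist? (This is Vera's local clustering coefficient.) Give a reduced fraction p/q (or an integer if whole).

2/5

Vera's neighbors: Dee, Pia, Ravi, Sven, and Tomas (k = 5).
Possible neighbor pairs: C(5,2) = 10. Edges among them: Dee–Pia, Dee–Tomas, Pia–Sven, Sven–Tomas → e = 4.
Clustering(Vera) = 4/10 = 2/5.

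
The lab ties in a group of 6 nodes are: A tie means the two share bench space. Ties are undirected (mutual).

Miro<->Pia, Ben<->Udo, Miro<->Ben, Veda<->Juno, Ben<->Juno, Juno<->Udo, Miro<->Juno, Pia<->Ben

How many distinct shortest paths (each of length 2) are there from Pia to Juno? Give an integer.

The shortest distance is 2. The length-2 paths are: Pia–Ben–Juno; Pia–Miro–Juno.
That gives 2 distinct shortest paths.

2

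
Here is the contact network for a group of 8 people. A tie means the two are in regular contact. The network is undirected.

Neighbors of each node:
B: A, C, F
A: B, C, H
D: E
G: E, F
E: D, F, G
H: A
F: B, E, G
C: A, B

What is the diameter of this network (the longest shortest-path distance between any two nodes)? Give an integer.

5

Eccentricity of each node (its greatest distance to any other): A:4, B:3, C:4, D:5, E:4, F:3, G:4, H:5.
The maximum eccentricity is 5, realized for instance by the pair H–D via H – A – B – F – E – D. So the diameter is 5.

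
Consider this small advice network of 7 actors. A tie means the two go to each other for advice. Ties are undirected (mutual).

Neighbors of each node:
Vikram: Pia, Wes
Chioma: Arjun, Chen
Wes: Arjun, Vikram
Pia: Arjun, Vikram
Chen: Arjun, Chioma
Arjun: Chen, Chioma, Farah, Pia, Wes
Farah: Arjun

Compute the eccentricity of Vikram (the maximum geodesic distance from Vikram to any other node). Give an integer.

Distances from Vikram: Arjun:2, Chen:3, Chioma:3, Farah:3, Pia:1, Wes:1.
The largest is 3 (to Chioma, Chen, and Farah), so the eccentricity of Vikram is 3.

3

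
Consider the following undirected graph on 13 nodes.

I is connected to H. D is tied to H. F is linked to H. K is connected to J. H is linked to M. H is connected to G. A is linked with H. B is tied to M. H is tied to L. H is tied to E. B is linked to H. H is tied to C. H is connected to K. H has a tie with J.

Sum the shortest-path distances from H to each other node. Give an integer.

12

Distances from H: A:1, B:1, C:1, D:1, E:1, F:1, G:1, I:1, J:1, K:1, L:1, M:1.
Sum = 1 + 1 + 1 + 1 + 1 + 1 + 1 + 1 + 1 + 1 + 1 + 1 = 12.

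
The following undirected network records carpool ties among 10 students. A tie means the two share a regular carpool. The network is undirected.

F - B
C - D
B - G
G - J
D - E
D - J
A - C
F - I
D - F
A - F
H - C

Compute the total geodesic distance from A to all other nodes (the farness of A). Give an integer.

Distances from A: B:2, C:1, D:2, E:3, F:1, G:3, H:2, I:2, J:3.
Sum = 2 + 1 + 2 + 3 + 1 + 3 + 2 + 2 + 3 = 19.

19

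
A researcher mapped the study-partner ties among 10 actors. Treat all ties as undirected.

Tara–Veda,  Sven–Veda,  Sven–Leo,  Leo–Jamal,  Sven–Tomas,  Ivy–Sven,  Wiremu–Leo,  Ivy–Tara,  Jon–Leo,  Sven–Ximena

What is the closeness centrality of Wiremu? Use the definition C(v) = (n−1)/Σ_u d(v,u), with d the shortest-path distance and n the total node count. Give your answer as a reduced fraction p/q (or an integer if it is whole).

9/23

Distances from Wiremu: Ivy:3, Jamal:2, Jon:2, Leo:1, Sven:2, Tara:4, Tomas:3, Veda:3, Ximena:3. Sum = 23.
n = 10, so closeness = 9/23.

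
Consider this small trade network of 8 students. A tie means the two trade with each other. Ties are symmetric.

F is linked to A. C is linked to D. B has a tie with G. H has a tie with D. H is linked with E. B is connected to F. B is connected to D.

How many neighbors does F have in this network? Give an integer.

F is directly tied to A and B. That is 2 neighbors, so the degree of F is 2.

2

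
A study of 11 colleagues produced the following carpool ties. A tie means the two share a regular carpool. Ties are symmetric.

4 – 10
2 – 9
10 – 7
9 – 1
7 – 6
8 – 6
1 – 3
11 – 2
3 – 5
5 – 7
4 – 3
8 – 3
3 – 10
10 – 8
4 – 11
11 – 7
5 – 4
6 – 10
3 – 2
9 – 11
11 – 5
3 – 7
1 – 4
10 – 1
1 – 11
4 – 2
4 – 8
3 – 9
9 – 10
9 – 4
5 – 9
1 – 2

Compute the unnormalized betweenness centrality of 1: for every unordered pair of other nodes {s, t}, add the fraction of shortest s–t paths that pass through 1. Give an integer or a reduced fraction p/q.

Pairs whose geodesics pass through 1 — 2–10: 1/4; 2–6: 1/8; 11–10: 1/4; 11–3: 1/6.
All other pairs contribute 0.
Summing the contributions gives betweenness(1) = 19/24.

19/24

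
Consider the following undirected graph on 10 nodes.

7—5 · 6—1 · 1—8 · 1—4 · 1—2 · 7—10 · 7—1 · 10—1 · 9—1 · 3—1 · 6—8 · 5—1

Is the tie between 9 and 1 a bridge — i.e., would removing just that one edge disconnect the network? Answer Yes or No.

Without the 9–1 edge there is no alternate route between 9 and 1, so the network disconnects. It is a bridge.

Yes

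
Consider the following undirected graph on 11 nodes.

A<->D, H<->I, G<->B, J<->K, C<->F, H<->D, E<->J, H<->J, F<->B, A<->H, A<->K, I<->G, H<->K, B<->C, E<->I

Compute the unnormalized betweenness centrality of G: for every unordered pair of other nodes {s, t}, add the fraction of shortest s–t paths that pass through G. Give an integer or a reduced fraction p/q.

Pairs whose geodesics pass through G — H–F: 1; H–C: 1; H–B: 1; K–F: 1; K–C: 1; K–B: 1; A–F: 1; A–C: 1; A–B: 1; D–F: 1; D–C: 1; D–B: 1; J–F: 2/2; J–C: 2/2 … (+7 more pairs).
All other pairs contribute 0.
Summing the contributions gives betweenness(G) = 21.

21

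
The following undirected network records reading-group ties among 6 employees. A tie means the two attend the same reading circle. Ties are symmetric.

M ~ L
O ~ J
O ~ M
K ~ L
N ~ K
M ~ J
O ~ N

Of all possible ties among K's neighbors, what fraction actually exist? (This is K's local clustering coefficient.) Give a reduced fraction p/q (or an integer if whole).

K's neighbors: L and N (k = 2).
Possible neighbor pairs: C(2,2) = 1. Edges among them: none → e = 0.
Clustering(K) = 0/1.

0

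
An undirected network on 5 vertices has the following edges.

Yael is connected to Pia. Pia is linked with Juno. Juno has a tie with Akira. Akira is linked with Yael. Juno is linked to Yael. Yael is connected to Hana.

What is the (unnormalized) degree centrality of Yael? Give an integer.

4

Yael is directly tied to Akira, Hana, Juno, and Pia. That is 4 neighbors, so the degree of Yael is 4.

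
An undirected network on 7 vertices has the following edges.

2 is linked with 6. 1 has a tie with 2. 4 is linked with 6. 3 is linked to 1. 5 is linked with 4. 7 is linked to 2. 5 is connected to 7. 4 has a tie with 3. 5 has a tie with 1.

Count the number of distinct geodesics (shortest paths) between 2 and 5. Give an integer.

The shortest distance is 2. The length-2 paths are: 2–1–5; 2–7–5.
That gives 2 distinct shortest paths.

2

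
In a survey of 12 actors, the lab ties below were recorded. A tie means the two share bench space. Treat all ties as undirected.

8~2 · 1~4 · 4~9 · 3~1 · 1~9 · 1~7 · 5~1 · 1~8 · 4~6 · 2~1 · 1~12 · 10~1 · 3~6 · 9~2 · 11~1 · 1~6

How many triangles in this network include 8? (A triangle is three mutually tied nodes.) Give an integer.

1

8's neighbors: 1 and 2.
Neighbor pairs that are themselves tied: 8–1–2. Each forms one triangle with 8, for 1 in total.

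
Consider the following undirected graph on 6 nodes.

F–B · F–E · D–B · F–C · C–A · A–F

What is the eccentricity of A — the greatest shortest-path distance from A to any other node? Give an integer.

3

Distances from A: B:2, C:1, D:3, E:2, F:1.
The largest is 3 (to D), so the eccentricity of A is 3.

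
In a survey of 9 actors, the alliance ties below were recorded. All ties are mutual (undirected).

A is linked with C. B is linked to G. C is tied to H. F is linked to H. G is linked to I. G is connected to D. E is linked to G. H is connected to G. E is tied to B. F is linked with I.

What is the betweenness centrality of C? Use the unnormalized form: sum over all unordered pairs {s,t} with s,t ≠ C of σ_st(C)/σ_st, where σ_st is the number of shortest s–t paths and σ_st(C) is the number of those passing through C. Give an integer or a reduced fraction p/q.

7

Pairs whose geodesics pass through C — A–G: 1; A–D: 1; A–F: 1; A–B: 1; A–E: 1; A–H: 1; A–I: 2/2.
All other pairs contribute 0.
Summing the contributions gives betweenness(C) = 7.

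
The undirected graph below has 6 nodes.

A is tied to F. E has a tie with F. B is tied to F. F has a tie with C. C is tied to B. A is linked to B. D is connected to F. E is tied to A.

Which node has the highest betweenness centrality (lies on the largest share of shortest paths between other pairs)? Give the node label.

F

Unnormalized betweenness of each node: A:1/2, B:1/2, C:0, D:0, E:0, F:6.
F has the largest value, 6, making it the main broker — the node through which the most shortest paths run.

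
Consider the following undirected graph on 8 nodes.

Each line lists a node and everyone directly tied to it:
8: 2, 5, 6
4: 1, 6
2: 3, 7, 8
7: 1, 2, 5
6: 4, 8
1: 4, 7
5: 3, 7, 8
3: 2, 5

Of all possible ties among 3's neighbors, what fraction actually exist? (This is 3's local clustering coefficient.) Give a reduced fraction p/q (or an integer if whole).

3's neighbors: 2 and 5 (k = 2).
Possible neighbor pairs: C(2,2) = 1. Edges among them: none → e = 0.
Clustering(3) = 0/1.

0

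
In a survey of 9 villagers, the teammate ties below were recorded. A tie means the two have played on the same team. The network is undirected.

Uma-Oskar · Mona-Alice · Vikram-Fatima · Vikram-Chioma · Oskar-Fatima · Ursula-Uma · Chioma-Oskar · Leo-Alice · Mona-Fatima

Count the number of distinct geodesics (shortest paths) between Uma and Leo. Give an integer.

The shortest distance is 5, and the only length-5 path is Uma–Oskar–Fatima–Mona–Alice–Leo. So there is exactly 1 shortest path.

1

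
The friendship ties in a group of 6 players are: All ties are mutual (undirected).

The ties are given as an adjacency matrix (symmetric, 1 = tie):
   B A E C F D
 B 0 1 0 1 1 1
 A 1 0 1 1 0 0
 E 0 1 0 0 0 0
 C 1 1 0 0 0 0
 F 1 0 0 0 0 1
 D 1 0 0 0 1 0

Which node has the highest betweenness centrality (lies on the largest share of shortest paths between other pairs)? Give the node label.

B

Unnormalized betweenness of each node: A:4, B:6, C:0, D:0, E:0, F:0.
B has the largest value, 6, making it the main broker — the node through which the most shortest paths run.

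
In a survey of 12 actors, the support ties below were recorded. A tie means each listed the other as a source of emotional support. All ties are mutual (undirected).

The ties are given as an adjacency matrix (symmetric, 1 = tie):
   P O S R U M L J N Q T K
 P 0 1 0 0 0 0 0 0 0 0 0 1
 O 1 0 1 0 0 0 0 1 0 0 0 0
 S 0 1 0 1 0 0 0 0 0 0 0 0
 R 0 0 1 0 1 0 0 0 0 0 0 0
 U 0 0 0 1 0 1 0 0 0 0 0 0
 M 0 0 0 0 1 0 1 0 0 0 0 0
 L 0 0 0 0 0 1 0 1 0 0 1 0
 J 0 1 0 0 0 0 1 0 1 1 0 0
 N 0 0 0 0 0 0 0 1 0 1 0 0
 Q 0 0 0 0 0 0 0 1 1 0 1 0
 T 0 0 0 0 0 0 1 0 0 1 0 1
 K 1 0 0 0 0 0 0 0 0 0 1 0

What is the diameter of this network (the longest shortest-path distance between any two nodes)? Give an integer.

Eccentricity of each node (its greatest distance to any other): J:3, K:4, L:3, M:4, N:4, O:3, P:4, Q:4, R:4, S:4, T:4, U:4.
The maximum eccentricity is 4, realized for instance by the pair P–U via P – O – S – R – U. So the diameter is 4.

4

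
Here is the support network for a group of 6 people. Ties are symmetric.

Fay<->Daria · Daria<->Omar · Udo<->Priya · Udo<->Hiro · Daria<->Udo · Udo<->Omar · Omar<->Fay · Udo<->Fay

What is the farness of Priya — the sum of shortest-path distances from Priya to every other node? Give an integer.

Distances from Priya: Daria:2, Fay:2, Hiro:2, Omar:2, Udo:1.
Sum = 2 + 2 + 2 + 2 + 1 = 9.

9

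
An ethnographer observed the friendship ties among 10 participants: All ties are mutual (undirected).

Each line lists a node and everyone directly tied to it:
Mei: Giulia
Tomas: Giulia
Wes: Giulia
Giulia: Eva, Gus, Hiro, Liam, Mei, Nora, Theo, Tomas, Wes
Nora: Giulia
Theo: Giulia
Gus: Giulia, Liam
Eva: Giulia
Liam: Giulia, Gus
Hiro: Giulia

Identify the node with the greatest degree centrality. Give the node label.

Giulia

Degrees — Eva:1, Giulia:9, Gus:2, Hiro:1, Liam:2, Mei:1, Nora:1, Theo:1, Tomas:1, Wes:1.
The maximum is 9, attained only by Giulia.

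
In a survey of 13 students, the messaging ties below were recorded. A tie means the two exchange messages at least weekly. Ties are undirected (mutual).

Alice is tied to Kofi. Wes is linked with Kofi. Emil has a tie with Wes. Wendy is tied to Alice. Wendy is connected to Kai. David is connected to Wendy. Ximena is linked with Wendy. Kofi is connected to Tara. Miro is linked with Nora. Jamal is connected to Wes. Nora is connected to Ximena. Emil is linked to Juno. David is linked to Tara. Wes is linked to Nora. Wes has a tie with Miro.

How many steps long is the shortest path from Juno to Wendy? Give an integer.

5

One shortest route is Juno – Emil – Wes – Kofi – Alice – Wendy, which uses 5 edges, and at distance 4 from Juno we only reach {Alice, Tara, Ximena}, which does not include Wendy. So d(Juno,Wendy) = 5.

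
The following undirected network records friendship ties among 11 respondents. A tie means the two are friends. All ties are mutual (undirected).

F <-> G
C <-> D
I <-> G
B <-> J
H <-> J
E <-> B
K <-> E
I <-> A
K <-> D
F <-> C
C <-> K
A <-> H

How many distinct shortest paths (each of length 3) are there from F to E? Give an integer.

1

The shortest distance is 3, and the only length-3 path is F–C–K–E. So there is exactly 1 shortest path.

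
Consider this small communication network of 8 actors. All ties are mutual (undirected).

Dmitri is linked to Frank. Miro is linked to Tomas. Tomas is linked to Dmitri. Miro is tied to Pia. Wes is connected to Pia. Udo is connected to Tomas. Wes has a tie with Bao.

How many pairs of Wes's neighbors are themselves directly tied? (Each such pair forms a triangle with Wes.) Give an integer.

0

Wes's neighbors are Bao and Pia, but none of them are tied to each other, so no triangle contains Wes.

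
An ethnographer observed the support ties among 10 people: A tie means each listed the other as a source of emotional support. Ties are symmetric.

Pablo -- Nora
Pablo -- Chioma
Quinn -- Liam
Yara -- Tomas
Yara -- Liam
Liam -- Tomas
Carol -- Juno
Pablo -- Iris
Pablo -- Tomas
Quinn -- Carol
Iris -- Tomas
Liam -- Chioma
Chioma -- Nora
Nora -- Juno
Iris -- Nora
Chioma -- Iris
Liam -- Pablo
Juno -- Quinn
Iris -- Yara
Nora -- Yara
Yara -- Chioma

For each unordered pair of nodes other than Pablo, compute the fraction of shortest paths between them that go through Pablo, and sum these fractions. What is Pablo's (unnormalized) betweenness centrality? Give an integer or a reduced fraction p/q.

97/60

Pairs whose geodesics pass through Pablo — Juno–Tomas: 1/4; Quinn–Iris: 1/5; Nora–Tomas: 1/3; Nora–Liam: 1/3; Iris–Liam: 1/4; Tomas–Chioma: 1/4.
All other pairs contribute 0.
Summing the contributions gives betweenness(Pablo) = 97/60.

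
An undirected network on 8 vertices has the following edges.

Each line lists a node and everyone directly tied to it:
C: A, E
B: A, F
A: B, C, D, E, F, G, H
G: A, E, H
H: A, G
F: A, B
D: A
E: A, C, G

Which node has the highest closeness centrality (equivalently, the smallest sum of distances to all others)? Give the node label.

A

Farness (sum of distances to all others) for each node — A:7, B:12, C:12, D:13, E:11, F:12, G:11, H:12.
The smallest farness is 7, for A, so A has the highest closeness.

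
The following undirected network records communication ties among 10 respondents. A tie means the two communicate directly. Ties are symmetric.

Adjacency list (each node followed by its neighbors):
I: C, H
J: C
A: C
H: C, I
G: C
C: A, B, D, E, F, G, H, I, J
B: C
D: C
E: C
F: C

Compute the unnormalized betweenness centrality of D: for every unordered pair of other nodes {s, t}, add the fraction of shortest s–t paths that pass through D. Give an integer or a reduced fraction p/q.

0

No shortest path between any pair of other nodes passes through D.
Summing the contributions gives betweenness(D) = 0.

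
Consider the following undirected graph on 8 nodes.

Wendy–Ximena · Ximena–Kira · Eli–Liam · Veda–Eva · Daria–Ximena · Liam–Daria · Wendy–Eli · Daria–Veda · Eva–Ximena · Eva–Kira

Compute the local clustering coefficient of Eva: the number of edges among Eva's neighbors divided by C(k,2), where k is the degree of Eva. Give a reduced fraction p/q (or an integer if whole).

1/3

Eva's neighbors: Kira, Veda, and Ximena (k = 3).
Possible neighbor pairs: C(3,2) = 3. Edges among them: Kira–Ximena → e = 1.
Clustering(Eva) = 1/3.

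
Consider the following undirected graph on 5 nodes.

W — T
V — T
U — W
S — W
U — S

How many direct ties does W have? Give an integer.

W is directly tied to S, T, and U. That is 3 neighbors, so the degree of W is 3.

3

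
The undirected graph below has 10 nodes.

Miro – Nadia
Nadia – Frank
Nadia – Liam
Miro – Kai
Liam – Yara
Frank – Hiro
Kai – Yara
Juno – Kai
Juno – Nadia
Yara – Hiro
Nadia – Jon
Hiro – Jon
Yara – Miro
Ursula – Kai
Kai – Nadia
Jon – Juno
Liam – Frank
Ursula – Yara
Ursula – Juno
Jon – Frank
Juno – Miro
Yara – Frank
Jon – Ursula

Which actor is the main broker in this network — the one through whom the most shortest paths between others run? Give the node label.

Unnormalized betweenness of each node: Frank:25/12, Hiro:1/3, Jon:10/3, Juno:3/2, Kai:5/4, Liam:1/4, Miro:7/12, Nadia:29/6, Ursula:1, Yara:41/6.
Yara has the largest value, 41/6, making it the main broker — the node through which the most shortest paths run.

Yara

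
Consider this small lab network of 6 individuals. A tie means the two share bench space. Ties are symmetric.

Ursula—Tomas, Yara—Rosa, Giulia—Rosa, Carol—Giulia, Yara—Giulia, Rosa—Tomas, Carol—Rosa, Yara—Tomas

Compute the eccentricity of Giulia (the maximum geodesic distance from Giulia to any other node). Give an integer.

Distances from Giulia: Carol:1, Rosa:1, Tomas:2, Ursula:3, Yara:1.
The largest is 3 (to Ursula), so the eccentricity of Giulia is 3.

3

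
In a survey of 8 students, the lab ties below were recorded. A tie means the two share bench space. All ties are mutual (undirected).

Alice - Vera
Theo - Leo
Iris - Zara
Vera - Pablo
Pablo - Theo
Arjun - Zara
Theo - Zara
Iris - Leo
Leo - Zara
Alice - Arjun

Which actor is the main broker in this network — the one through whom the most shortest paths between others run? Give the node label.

Unnormalized betweenness of each node: Alice:7/3, Arjun:13/3, Iris:0, Leo:4/3, Pablo:11/3, Theo:17/3, Vera:2, Zara:23/3.
Zara has the largest value, 23/3, making it the main broker — the node through which the most shortest paths run.

Zara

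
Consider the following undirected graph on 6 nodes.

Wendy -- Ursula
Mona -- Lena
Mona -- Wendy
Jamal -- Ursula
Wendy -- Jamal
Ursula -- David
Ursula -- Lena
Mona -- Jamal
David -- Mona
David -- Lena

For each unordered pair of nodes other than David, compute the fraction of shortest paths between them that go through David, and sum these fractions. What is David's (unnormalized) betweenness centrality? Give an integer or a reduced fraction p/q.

1/4

Pairs whose geodesics pass through David — Ursula–Mona: 1/4.
All other pairs contribute 0.
Summing the contributions gives betweenness(David) = 1/4.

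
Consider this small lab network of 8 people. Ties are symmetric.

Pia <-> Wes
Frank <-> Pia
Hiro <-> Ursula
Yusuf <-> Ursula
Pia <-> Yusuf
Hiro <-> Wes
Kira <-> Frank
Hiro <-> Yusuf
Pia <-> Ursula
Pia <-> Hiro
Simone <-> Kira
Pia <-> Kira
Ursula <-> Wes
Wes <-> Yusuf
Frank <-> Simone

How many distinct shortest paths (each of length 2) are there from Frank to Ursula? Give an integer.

1

The shortest distance is 2, and the only length-2 path is Frank–Pia–Ursula. So there is exactly 1 shortest path.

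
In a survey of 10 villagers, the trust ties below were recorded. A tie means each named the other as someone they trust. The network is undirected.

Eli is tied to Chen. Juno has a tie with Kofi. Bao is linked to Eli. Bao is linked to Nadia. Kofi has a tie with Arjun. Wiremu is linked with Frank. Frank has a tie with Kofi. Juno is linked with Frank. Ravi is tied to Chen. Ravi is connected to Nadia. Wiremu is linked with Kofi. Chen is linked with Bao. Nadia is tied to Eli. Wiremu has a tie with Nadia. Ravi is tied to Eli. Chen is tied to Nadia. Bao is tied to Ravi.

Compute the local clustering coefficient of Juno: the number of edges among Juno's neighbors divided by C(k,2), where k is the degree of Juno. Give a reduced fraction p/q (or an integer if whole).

1

Juno's neighbors: Frank and Kofi (k = 2).
Possible neighbor pairs: C(2,2) = 1. Edges among them: Frank–Kofi → e = 1.
Clustering(Juno) = 1/1.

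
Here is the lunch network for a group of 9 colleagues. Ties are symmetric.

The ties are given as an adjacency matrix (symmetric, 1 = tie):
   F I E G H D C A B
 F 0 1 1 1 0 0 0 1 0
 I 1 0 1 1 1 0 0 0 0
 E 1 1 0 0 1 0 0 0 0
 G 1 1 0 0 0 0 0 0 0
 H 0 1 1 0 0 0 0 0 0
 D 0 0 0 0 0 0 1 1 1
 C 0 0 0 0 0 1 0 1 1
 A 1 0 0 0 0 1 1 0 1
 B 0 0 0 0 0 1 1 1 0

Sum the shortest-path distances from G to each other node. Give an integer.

17

Distances from G: A:2, B:3, C:3, D:3, E:2, F:1, H:2, I:1.
Sum = 2 + 3 + 3 + 3 + 2 + 1 + 2 + 1 = 17.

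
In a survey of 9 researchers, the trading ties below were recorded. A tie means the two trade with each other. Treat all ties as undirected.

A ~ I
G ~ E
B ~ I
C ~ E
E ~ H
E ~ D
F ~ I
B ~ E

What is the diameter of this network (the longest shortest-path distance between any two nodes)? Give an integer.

Eccentricity of each node (its greatest distance to any other): A:4, B:2, C:4, D:4, E:3, F:4, G:4, H:4, I:3.
The maximum eccentricity is 4, realized for instance by the pair D–A via D – E – B – I – A. So the diameter is 4.

4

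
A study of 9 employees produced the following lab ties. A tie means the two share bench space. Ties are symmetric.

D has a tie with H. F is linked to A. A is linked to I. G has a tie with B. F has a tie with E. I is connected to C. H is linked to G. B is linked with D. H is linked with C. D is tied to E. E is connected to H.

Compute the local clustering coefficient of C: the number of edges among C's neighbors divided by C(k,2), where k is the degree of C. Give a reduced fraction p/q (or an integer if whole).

0

C's neighbors: H and I (k = 2).
Possible neighbor pairs: C(2,2) = 1. Edges among them: none → e = 0.
Clustering(C) = 0/1.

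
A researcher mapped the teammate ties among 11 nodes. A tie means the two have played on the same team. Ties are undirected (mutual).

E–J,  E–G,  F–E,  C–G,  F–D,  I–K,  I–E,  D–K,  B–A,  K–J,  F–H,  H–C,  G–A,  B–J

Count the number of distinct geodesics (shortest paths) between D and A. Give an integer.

The shortest distance is 4. The length-4 paths are: D–K–J–B–A; D–F–E–G–A.
That gives 2 distinct shortest paths.

2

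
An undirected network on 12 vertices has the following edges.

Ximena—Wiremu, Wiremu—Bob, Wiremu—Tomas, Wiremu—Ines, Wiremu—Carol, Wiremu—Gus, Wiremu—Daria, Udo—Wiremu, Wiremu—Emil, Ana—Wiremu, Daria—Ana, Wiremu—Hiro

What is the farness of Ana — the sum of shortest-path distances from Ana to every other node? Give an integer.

20

Distances from Ana: Bob:2, Carol:2, Daria:1, Emil:2, Gus:2, Hiro:2, Ines:2, Tomas:2, Udo:2, Wiremu:1, Ximena:2.
Sum = 2 + 2 + 1 + 2 + 2 + 2 + 2 + 2 + 2 + 1 + 2 = 20.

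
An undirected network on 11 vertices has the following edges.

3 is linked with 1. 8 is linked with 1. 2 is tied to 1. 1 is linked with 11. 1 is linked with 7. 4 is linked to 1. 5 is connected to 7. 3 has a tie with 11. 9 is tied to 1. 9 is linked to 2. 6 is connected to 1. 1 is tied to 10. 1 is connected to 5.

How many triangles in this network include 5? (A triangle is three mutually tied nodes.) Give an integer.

1

5's neighbors: 1 and 7.
Neighbor pairs that are themselves tied: 5–1–7. Each forms one triangle with 5, for 1 in total.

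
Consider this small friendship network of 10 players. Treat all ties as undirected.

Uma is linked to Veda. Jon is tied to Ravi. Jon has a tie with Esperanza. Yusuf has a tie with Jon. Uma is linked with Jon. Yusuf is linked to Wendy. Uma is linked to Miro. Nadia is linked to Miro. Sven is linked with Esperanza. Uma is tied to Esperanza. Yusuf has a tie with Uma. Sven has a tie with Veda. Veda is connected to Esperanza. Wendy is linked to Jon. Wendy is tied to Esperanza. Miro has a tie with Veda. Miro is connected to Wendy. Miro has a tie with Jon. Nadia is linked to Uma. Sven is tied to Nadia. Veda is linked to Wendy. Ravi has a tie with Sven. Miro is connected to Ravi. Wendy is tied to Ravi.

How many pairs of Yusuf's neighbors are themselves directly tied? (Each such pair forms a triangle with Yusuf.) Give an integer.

2

Yusuf's neighbors: Jon, Uma, and Wendy.
Neighbor pairs that are themselves tied: Yusuf–Jon–Uma; Yusuf–Jon–Wendy. Each forms one triangle with Yusuf, for 2 in total.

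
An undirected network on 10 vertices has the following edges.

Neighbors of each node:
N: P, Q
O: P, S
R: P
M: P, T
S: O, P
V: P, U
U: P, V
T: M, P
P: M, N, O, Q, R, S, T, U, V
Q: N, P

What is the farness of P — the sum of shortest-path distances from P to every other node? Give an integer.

Distances from P: M:1, N:1, O:1, Q:1, R:1, S:1, T:1, U:1, V:1.
Sum = 1 + 1 + 1 + 1 + 1 + 1 + 1 + 1 + 1 = 9.

9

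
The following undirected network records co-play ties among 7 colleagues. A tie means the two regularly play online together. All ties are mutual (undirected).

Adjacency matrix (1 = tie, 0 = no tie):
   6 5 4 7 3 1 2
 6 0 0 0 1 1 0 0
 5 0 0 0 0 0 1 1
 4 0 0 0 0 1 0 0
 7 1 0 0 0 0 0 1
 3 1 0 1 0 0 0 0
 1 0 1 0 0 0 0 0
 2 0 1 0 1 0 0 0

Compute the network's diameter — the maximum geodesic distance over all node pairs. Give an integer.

Eccentricity of each node (its greatest distance to any other): 1:6, 2:4, 3:5, 4:6, 5:5, 6:4, 7:3.
The maximum eccentricity is 6, realized for instance by the pair 4–1 via 4 – 3 – 6 – 7 – 2 – 5 – 1. So the diameter is 6.

6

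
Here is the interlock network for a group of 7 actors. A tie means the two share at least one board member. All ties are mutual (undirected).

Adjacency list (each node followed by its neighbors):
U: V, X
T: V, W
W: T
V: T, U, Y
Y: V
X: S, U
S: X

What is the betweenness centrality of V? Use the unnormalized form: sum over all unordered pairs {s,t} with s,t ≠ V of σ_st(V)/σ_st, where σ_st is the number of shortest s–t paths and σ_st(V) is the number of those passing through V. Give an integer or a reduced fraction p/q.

11

Pairs whose geodesics pass through V — Y–S: 1; Y–X: 1; Y–U: 1; Y–W: 1; Y–T: 1; S–W: 1; S–T: 1; X–W: 1; X–T: 1; U–W: 1; U–T: 1.
All other pairs contribute 0.
Summing the contributions gives betweenness(V) = 11.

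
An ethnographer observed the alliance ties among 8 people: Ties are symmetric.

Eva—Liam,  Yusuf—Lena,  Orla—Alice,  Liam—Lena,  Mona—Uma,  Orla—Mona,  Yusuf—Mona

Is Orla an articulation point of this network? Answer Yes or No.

Removing Orla leaves {Eva, Lena, Liam, Mona, Uma, and Yusuf} with no path to {Alice}, so the network splits into 2 components. Orla is a cut vertex.

Yes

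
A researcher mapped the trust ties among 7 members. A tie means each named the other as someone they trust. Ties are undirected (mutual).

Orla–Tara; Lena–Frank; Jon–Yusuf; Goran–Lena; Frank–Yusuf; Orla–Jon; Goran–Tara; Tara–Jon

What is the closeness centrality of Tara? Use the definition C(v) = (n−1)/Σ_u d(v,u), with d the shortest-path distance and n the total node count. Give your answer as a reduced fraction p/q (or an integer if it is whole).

3/5

Distances from Tara: Frank:3, Goran:1, Jon:1, Lena:2, Orla:1, Yusuf:2. Sum = 10.
n = 7, so closeness = 6/10 = 3/5.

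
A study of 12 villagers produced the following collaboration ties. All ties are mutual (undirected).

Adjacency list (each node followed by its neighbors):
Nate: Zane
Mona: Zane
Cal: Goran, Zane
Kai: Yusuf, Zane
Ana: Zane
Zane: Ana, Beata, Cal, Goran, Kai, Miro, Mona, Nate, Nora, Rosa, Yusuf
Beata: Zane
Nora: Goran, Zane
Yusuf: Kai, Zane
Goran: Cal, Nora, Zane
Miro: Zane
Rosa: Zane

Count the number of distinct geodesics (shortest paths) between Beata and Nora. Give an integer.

The shortest distance is 2, and the only length-2 path is Beata–Zane–Nora. So there is exactly 1 shortest path.

1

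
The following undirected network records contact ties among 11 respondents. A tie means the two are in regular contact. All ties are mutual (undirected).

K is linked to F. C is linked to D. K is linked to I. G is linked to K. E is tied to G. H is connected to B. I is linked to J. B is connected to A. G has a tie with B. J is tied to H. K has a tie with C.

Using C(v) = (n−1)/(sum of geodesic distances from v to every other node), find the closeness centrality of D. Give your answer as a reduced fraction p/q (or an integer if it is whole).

5/17

Distances from D: A:5, B:4, C:1, E:4, F:3, G:3, H:5, I:3, J:4, K:2. Sum = 34.
n = 11, so closeness = 10/34 = 5/17.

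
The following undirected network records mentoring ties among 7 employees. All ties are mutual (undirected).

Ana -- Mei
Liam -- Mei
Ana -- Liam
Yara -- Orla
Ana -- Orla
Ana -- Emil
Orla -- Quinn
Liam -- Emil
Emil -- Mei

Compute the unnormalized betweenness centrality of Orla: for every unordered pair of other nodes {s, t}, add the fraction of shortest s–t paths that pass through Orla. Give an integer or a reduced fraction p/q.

Pairs whose geodesics pass through Orla — Mei–Yara: 1; Mei–Quinn: 1; Ana–Yara: 1; Ana–Quinn: 1; Emil–Yara: 1; Emil–Quinn: 1; Liam–Yara: 1; Liam–Quinn: 1; Yara–Quinn: 1.
All other pairs contribute 0.
Summing the contributions gives betweenness(Orla) = 9.

9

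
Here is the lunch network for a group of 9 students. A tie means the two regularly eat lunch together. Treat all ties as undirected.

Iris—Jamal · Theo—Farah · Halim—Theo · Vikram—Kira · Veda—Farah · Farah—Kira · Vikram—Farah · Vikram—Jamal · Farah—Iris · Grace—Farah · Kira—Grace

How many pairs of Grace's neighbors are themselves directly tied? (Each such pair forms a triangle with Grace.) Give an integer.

1

Grace's neighbors: Farah and Kira.
Neighbor pairs that are themselves tied: Grace–Farah–Kira. Each forms one triangle with Grace, for 1 in total.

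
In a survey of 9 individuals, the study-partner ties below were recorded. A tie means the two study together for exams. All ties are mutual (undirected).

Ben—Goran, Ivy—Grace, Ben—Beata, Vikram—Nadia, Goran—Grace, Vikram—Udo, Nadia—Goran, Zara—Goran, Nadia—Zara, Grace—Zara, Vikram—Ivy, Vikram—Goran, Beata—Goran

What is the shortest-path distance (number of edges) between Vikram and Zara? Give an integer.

2

One shortest route is Vikram – Nadia – Zara, which uses 2 edges, and Vikram and Zara are not directly tied, so nothing shorter exists. So d(Vikram,Zara) = 2.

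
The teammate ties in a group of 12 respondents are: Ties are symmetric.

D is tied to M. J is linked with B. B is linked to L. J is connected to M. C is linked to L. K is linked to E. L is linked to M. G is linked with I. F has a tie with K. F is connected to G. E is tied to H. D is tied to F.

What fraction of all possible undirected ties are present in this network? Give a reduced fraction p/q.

2/11

There are 12 edges and 12 nodes, so the maximum possible is C(12,2) = 66.
Density = 12/66 = 2/11.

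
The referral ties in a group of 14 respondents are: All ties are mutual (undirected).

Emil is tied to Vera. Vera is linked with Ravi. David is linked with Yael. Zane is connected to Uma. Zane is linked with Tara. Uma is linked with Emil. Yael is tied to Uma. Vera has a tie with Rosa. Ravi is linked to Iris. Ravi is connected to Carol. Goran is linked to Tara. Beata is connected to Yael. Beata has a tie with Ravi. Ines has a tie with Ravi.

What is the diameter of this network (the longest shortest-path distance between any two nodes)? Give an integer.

7

Eccentricity of each node (its greatest distance to any other): Beata:5, Carol:7, David:5, Emil:4, Goran:7, Ines:7, Iris:7, Ravi:6, Rosa:6, Tara:6, Uma:4, Vera:5, Yael:4, Zane:5.
The maximum eccentricity is 7, realized for instance by the pair Ines–Goran via Ines – Ravi – Beata – Yael – Uma – Zane – Tara – Goran. So the diameter is 7.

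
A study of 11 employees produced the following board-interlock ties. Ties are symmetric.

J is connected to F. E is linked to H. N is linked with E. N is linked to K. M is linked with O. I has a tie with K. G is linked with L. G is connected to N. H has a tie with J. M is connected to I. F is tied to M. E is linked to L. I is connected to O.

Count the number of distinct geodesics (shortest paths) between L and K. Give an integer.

The shortest distance is 3. The length-3 paths are: L–E–N–K; L–G–N–K.
That gives 2 distinct shortest paths.

2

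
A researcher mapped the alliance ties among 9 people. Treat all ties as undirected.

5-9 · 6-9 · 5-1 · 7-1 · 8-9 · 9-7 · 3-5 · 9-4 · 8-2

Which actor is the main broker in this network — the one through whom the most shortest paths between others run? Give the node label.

Unnormalized betweenness of each node: 1:1, 2:0, 3:0, 4:0, 5:19/2, 6:0, 7:5/2, 8:7, 9:22.
9 has the largest value, 22, making it the main broker — the node through which the most shortest paths run.

9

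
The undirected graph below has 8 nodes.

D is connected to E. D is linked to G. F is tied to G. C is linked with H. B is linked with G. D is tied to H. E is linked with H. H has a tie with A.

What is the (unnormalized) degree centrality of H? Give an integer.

H is directly tied to A, C, D, and E. That is 4 neighbors, so the degree of H is 4.

4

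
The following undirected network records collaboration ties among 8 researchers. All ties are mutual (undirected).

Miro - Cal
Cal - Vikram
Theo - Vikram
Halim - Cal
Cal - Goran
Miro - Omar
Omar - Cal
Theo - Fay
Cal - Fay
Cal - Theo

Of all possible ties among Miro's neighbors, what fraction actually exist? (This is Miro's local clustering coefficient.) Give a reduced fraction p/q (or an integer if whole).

Miro's neighbors: Cal and Omar (k = 2).
Possible neighbor pairs: C(2,2) = 1. Edges among them: Cal–Omar → e = 1.
Clustering(Miro) = 1/1.

1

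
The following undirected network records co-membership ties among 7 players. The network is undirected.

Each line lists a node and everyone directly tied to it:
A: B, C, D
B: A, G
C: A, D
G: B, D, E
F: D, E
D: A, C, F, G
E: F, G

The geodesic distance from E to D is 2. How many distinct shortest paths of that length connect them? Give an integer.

The shortest distance is 2. The length-2 paths are: E–F–D; E–G–D.
That gives 2 distinct shortest paths.

2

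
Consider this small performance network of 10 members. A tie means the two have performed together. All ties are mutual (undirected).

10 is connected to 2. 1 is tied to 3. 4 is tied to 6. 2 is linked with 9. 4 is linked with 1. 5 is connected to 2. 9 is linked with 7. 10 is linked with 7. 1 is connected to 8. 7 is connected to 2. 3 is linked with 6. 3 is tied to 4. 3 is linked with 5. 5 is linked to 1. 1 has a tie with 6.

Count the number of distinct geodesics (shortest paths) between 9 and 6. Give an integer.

The shortest distance is 4. The length-4 paths are: 9–2–5–1–6; 9–2–5–3–6.
That gives 2 distinct shortest paths.

2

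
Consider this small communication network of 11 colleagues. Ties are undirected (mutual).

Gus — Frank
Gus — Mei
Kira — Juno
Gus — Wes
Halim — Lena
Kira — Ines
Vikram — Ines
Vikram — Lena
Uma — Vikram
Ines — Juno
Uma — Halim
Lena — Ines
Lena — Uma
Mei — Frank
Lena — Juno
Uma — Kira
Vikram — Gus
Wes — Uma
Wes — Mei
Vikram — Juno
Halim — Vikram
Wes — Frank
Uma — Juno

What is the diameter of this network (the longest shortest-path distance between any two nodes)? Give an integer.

3

Eccentricity of each node (its greatest distance to any other): Frank:3, Gus:3, Halim:3, Ines:3, Juno:3, Kira:3, Lena:3, Mei:3, Uma:2, Vikram:2, Wes:3.
The maximum eccentricity is 3, realized for instance by the pair Mei–Kira via Mei – Wes – Uma – Kira. So the diameter is 3.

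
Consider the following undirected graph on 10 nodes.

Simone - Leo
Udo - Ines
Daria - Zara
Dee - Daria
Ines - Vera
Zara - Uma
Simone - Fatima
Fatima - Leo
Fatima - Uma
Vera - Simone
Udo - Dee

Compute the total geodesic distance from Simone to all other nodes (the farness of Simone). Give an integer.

Distances from Simone: Daria:4, Dee:4, Fatima:1, Ines:2, Leo:1, Udo:3, Uma:2, Vera:1, Zara:3.
Sum = 4 + 4 + 1 + 2 + 1 + 3 + 2 + 1 + 3 = 21.

21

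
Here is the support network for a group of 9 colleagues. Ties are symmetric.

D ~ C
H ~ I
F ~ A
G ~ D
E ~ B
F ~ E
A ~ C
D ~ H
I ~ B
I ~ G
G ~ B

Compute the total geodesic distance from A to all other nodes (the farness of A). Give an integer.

Distances from A: B:3, C:1, D:2, E:2, F:1, G:3, H:3, I:4.
Sum = 3 + 1 + 2 + 2 + 1 + 3 + 3 + 4 = 19.

19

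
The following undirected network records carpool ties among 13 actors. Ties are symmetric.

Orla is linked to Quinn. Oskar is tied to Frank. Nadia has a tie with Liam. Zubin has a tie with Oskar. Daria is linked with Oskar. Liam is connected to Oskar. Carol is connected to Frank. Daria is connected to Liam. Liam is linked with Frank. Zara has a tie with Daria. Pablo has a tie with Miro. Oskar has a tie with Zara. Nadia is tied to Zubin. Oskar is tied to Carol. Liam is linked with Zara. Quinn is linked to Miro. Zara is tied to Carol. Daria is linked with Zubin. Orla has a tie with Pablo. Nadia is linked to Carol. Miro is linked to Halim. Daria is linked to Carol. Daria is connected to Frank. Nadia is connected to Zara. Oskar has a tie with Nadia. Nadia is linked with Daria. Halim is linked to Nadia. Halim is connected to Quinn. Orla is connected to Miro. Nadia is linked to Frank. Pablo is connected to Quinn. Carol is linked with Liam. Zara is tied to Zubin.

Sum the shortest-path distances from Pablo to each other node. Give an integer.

Distances from Pablo: Carol:4, Daria:4, Frank:4, Halim:2, Liam:4, Miro:1, Nadia:3, Orla:1, Oskar:4, Quinn:1, Zara:4, Zubin:4.
Sum = 4 + 4 + 4 + 2 + 4 + 1 + 3 + 1 + 4 + 1 + 4 + 4 = 36.

36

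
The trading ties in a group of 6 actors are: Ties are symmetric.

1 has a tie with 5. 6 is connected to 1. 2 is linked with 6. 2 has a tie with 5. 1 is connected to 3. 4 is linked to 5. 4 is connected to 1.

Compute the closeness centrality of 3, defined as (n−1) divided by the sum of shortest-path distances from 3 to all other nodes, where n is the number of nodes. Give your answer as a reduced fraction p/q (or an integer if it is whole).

Distances from 3: 1:1, 2:3, 4:2, 5:2, 6:2. Sum = 10.
n = 6, so closeness = 5/10 = 1/2.

1/2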